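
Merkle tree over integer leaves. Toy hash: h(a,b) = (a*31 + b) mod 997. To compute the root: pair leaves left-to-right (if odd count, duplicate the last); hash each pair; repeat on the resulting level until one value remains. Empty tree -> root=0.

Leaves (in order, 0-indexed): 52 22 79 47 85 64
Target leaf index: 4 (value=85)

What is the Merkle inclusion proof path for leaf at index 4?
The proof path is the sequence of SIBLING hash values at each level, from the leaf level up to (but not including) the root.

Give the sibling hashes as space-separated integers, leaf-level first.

Answer: 64 705 309

Derivation:
L0 (leaves): [52, 22, 79, 47, 85, 64], target index=4
L1: h(52,22)=(52*31+22)%997=637 [pair 0] h(79,47)=(79*31+47)%997=502 [pair 1] h(85,64)=(85*31+64)%997=705 [pair 2] -> [637, 502, 705]
  Sibling for proof at L0: 64
L2: h(637,502)=(637*31+502)%997=309 [pair 0] h(705,705)=(705*31+705)%997=626 [pair 1] -> [309, 626]
  Sibling for proof at L1: 705
L3: h(309,626)=(309*31+626)%997=235 [pair 0] -> [235]
  Sibling for proof at L2: 309
Root: 235
Proof path (sibling hashes from leaf to root): [64, 705, 309]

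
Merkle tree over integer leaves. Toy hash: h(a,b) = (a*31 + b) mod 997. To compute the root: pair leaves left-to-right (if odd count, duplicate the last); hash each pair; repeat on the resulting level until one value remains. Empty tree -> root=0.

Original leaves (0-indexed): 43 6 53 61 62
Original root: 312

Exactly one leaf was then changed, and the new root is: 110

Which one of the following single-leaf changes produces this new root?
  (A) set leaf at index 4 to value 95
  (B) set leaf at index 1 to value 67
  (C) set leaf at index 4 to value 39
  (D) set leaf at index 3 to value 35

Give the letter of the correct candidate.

Original leaves: [43, 6, 53, 61, 62]
Target new root: 110
Try each candidate change and compute the resulting root:
Candidate A: set leaf[4] = 95 -> leaves = [43, 6, 53, 61, 95]
  L0: [43, 6, 53, 61, 95]
  L1: h(43,6)=(43*31+6)%997=342 h(53,61)=(53*31+61)%997=707 h(95,95)=(95*31+95)%997=49 -> [342, 707, 49]
  L2: h(342,707)=(342*31+707)%997=342 h(49,49)=(49*31+49)%997=571 -> [342, 571]
  L3: h(342,571)=(342*31+571)%997=206 -> [206]
  root = 206 != target 110
Candidate B: set leaf[1] = 67 -> leaves = [43, 67, 53, 61, 62]
  L0: [43, 67, 53, 61, 62]
  L1: h(43,67)=(43*31+67)%997=403 h(53,61)=(53*31+61)%997=707 h(62,62)=(62*31+62)%997=987 -> [403, 707, 987]
  L2: h(403,707)=(403*31+707)%997=239 h(987,987)=(987*31+987)%997=677 -> [239, 677]
  L3: h(239,677)=(239*31+677)%997=110 -> [110]
  root = 110 == target 110  ** MATCH **
Candidate C: set leaf[4] = 39 -> leaves = [43, 6, 53, 61, 39]
  L0: [43, 6, 53, 61, 39]
  L1: h(43,6)=(43*31+6)%997=342 h(53,61)=(53*31+61)%997=707 h(39,39)=(39*31+39)%997=251 -> [342, 707, 251]
  L2: h(342,707)=(342*31+707)%997=342 h(251,251)=(251*31+251)%997=56 -> [342, 56]
  L3: h(342,56)=(342*31+56)%997=688 -> [688]
  root = 688 != target 110
Candidate D: set leaf[3] = 35 -> leaves = [43, 6, 53, 35, 62]
  L0: [43, 6, 53, 35, 62]
  L1: h(43,6)=(43*31+6)%997=342 h(53,35)=(53*31+35)%997=681 h(62,62)=(62*31+62)%997=987 -> [342, 681, 987]
  L2: h(342,681)=(342*31+681)%997=316 h(987,987)=(987*31+987)%997=677 -> [316, 677]
  L3: h(316,677)=(316*31+677)%997=503 -> [503]
  root = 503 != target 110
Candidate B produces the target root.

Answer: B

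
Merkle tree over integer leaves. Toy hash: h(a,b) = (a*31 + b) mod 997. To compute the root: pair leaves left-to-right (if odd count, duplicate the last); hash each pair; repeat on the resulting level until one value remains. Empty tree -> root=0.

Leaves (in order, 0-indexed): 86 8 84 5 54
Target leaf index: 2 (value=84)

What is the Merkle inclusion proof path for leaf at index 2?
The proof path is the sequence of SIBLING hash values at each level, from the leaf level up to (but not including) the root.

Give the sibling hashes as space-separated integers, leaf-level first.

L0 (leaves): [86, 8, 84, 5, 54], target index=2
L1: h(86,8)=(86*31+8)%997=680 [pair 0] h(84,5)=(84*31+5)%997=615 [pair 1] h(54,54)=(54*31+54)%997=731 [pair 2] -> [680, 615, 731]
  Sibling for proof at L0: 5
L2: h(680,615)=(680*31+615)%997=758 [pair 0] h(731,731)=(731*31+731)%997=461 [pair 1] -> [758, 461]
  Sibling for proof at L1: 680
L3: h(758,461)=(758*31+461)%997=31 [pair 0] -> [31]
  Sibling for proof at L2: 461
Root: 31
Proof path (sibling hashes from leaf to root): [5, 680, 461]

Answer: 5 680 461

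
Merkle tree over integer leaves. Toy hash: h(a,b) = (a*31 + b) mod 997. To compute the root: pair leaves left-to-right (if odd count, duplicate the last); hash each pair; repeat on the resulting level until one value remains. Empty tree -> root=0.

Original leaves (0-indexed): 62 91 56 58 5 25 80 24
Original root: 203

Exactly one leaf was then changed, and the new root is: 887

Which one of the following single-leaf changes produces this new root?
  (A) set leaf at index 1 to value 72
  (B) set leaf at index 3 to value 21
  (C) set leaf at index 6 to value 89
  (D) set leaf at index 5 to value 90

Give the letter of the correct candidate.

Original leaves: [62, 91, 56, 58, 5, 25, 80, 24]
Target new root: 887
Try each candidate change and compute the resulting root:
Candidate A: set leaf[1] = 72 -> leaves = [62, 72, 56, 58, 5, 25, 80, 24]
  L0: [62, 72, 56, 58, 5, 25, 80, 24]
  L1: h(62,72)=(62*31+72)%997=0 h(56,58)=(56*31+58)%997=797 h(5,25)=(5*31+25)%997=180 h(80,24)=(80*31+24)%997=510 -> [0, 797, 180, 510]
  L2: h(0,797)=(0*31+797)%997=797 h(180,510)=(180*31+510)%997=108 -> [797, 108]
  L3: h(797,108)=(797*31+108)%997=887 -> [887]
  root = 887 == target 887  ** MATCH **
Candidate B: set leaf[3] = 21 -> leaves = [62, 91, 56, 21, 5, 25, 80, 24]
  L0: [62, 91, 56, 21, 5, 25, 80, 24]
  L1: h(62,91)=(62*31+91)%997=19 h(56,21)=(56*31+21)%997=760 h(5,25)=(5*31+25)%997=180 h(80,24)=(80*31+24)%997=510 -> [19, 760, 180, 510]
  L2: h(19,760)=(19*31+760)%997=352 h(180,510)=(180*31+510)%997=108 -> [352, 108]
  L3: h(352,108)=(352*31+108)%997=53 -> [53]
  root = 53 != target 887
Candidate C: set leaf[6] = 89 -> leaves = [62, 91, 56, 58, 5, 25, 89, 24]
  L0: [62, 91, 56, 58, 5, 25, 89, 24]
  L1: h(62,91)=(62*31+91)%997=19 h(56,58)=(56*31+58)%997=797 h(5,25)=(5*31+25)%997=180 h(89,24)=(89*31+24)%997=789 -> [19, 797, 180, 789]
  L2: h(19,797)=(19*31+797)%997=389 h(180,789)=(180*31+789)%997=387 -> [389, 387]
  L3: h(389,387)=(389*31+387)%997=482 -> [482]
  root = 482 != target 887
Candidate D: set leaf[5] = 90 -> leaves = [62, 91, 56, 58, 5, 90, 80, 24]
  L0: [62, 91, 56, 58, 5, 90, 80, 24]
  L1: h(62,91)=(62*31+91)%997=19 h(56,58)=(56*31+58)%997=797 h(5,90)=(5*31+90)%997=245 h(80,24)=(80*31+24)%997=510 -> [19, 797, 245, 510]
  L2: h(19,797)=(19*31+797)%997=389 h(245,510)=(245*31+510)%997=129 -> [389, 129]
  L3: h(389,129)=(389*31+129)%997=224 -> [224]
  root = 224 != target 887
Candidate A produces the target root.

Answer: A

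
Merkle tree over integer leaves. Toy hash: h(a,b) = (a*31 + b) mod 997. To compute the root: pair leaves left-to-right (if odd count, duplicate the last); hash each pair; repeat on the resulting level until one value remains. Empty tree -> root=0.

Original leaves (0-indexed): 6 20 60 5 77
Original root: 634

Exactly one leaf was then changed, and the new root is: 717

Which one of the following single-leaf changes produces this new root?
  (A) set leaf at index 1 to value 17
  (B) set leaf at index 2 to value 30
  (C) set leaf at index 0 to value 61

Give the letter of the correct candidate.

Original leaves: [6, 20, 60, 5, 77]
Target new root: 717
Try each candidate change and compute the resulting root:
Candidate A: set leaf[1] = 17 -> leaves = [6, 17, 60, 5, 77]
  L0: [6, 17, 60, 5, 77]
  L1: h(6,17)=(6*31+17)%997=203 h(60,5)=(60*31+5)%997=868 h(77,77)=(77*31+77)%997=470 -> [203, 868, 470]
  L2: h(203,868)=(203*31+868)%997=182 h(470,470)=(470*31+470)%997=85 -> [182, 85]
  L3: h(182,85)=(182*31+85)%997=742 -> [742]
  root = 742 != target 717
Candidate B: set leaf[2] = 30 -> leaves = [6, 20, 30, 5, 77]
  L0: [6, 20, 30, 5, 77]
  L1: h(6,20)=(6*31+20)%997=206 h(30,5)=(30*31+5)%997=935 h(77,77)=(77*31+77)%997=470 -> [206, 935, 470]
  L2: h(206,935)=(206*31+935)%997=342 h(470,470)=(470*31+470)%997=85 -> [342, 85]
  L3: h(342,85)=(342*31+85)%997=717 -> [717]
  root = 717 == target 717  ** MATCH **
Candidate C: set leaf[0] = 61 -> leaves = [61, 20, 60, 5, 77]
  L0: [61, 20, 60, 5, 77]
  L1: h(61,20)=(61*31+20)%997=914 h(60,5)=(60*31+5)%997=868 h(77,77)=(77*31+77)%997=470 -> [914, 868, 470]
  L2: h(914,868)=(914*31+868)%997=289 h(470,470)=(470*31+470)%997=85 -> [289, 85]
  L3: h(289,85)=(289*31+85)%997=71 -> [71]
  root = 71 != target 717
Candidate B produces the target root.

Answer: B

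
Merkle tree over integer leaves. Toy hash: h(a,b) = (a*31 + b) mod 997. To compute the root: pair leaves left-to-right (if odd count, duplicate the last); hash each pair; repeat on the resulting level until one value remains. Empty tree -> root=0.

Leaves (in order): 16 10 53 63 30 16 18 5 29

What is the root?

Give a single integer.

Answer: 481

Derivation:
L0: [16, 10, 53, 63, 30, 16, 18, 5, 29]
L1: h(16,10)=(16*31+10)%997=506 h(53,63)=(53*31+63)%997=709 h(30,16)=(30*31+16)%997=946 h(18,5)=(18*31+5)%997=563 h(29,29)=(29*31+29)%997=928 -> [506, 709, 946, 563, 928]
L2: h(506,709)=(506*31+709)%997=443 h(946,563)=(946*31+563)%997=976 h(928,928)=(928*31+928)%997=783 -> [443, 976, 783]
L3: h(443,976)=(443*31+976)%997=751 h(783,783)=(783*31+783)%997=131 -> [751, 131]
L4: h(751,131)=(751*31+131)%997=481 -> [481]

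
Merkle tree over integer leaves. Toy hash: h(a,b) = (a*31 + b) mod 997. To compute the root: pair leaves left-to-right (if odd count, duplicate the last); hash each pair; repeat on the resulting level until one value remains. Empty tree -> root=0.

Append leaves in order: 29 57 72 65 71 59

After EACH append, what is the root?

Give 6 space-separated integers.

Answer: 29 956 36 29 822 438

Derivation:
After append 29 (leaves=[29]):
  L0: [29]
  root=29
After append 57 (leaves=[29, 57]):
  L0: [29, 57]
  L1: h(29,57)=(29*31+57)%997=956 -> [956]
  root=956
After append 72 (leaves=[29, 57, 72]):
  L0: [29, 57, 72]
  L1: h(29,57)=(29*31+57)%997=956 h(72,72)=(72*31+72)%997=310 -> [956, 310]
  L2: h(956,310)=(956*31+310)%997=36 -> [36]
  root=36
After append 65 (leaves=[29, 57, 72, 65]):
  L0: [29, 57, 72, 65]
  L1: h(29,57)=(29*31+57)%997=956 h(72,65)=(72*31+65)%997=303 -> [956, 303]
  L2: h(956,303)=(956*31+303)%997=29 -> [29]
  root=29
After append 71 (leaves=[29, 57, 72, 65, 71]):
  L0: [29, 57, 72, 65, 71]
  L1: h(29,57)=(29*31+57)%997=956 h(72,65)=(72*31+65)%997=303 h(71,71)=(71*31+71)%997=278 -> [956, 303, 278]
  L2: h(956,303)=(956*31+303)%997=29 h(278,278)=(278*31+278)%997=920 -> [29, 920]
  L3: h(29,920)=(29*31+920)%997=822 -> [822]
  root=822
After append 59 (leaves=[29, 57, 72, 65, 71, 59]):
  L0: [29, 57, 72, 65, 71, 59]
  L1: h(29,57)=(29*31+57)%997=956 h(72,65)=(72*31+65)%997=303 h(71,59)=(71*31+59)%997=266 -> [956, 303, 266]
  L2: h(956,303)=(956*31+303)%997=29 h(266,266)=(266*31+266)%997=536 -> [29, 536]
  L3: h(29,536)=(29*31+536)%997=438 -> [438]
  root=438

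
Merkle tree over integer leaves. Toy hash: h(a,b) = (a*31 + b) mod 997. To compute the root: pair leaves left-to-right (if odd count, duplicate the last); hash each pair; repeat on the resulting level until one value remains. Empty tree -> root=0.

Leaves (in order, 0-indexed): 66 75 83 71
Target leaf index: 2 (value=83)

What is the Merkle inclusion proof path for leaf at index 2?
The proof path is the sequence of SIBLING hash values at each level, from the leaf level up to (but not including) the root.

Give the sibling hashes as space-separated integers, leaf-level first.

L0 (leaves): [66, 75, 83, 71], target index=2
L1: h(66,75)=(66*31+75)%997=127 [pair 0] h(83,71)=(83*31+71)%997=650 [pair 1] -> [127, 650]
  Sibling for proof at L0: 71
L2: h(127,650)=(127*31+650)%997=599 [pair 0] -> [599]
  Sibling for proof at L1: 127
Root: 599
Proof path (sibling hashes from leaf to root): [71, 127]

Answer: 71 127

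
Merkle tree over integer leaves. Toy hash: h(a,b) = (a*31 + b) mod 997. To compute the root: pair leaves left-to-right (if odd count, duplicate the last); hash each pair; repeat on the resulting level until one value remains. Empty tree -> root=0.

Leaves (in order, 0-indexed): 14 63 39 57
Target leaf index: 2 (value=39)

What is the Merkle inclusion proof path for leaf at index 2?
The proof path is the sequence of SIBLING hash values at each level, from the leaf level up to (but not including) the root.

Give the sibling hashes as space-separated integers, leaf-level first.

L0 (leaves): [14, 63, 39, 57], target index=2
L1: h(14,63)=(14*31+63)%997=497 [pair 0] h(39,57)=(39*31+57)%997=269 [pair 1] -> [497, 269]
  Sibling for proof at L0: 57
L2: h(497,269)=(497*31+269)%997=721 [pair 0] -> [721]
  Sibling for proof at L1: 497
Root: 721
Proof path (sibling hashes from leaf to root): [57, 497]

Answer: 57 497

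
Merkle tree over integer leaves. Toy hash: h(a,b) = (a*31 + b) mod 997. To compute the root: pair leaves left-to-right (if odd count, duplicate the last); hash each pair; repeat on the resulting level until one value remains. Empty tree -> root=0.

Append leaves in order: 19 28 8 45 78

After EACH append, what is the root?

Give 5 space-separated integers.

Answer: 19 617 440 477 941

Derivation:
After append 19 (leaves=[19]):
  L0: [19]
  root=19
After append 28 (leaves=[19, 28]):
  L0: [19, 28]
  L1: h(19,28)=(19*31+28)%997=617 -> [617]
  root=617
After append 8 (leaves=[19, 28, 8]):
  L0: [19, 28, 8]
  L1: h(19,28)=(19*31+28)%997=617 h(8,8)=(8*31+8)%997=256 -> [617, 256]
  L2: h(617,256)=(617*31+256)%997=440 -> [440]
  root=440
After append 45 (leaves=[19, 28, 8, 45]):
  L0: [19, 28, 8, 45]
  L1: h(19,28)=(19*31+28)%997=617 h(8,45)=(8*31+45)%997=293 -> [617, 293]
  L2: h(617,293)=(617*31+293)%997=477 -> [477]
  root=477
After append 78 (leaves=[19, 28, 8, 45, 78]):
  L0: [19, 28, 8, 45, 78]
  L1: h(19,28)=(19*31+28)%997=617 h(8,45)=(8*31+45)%997=293 h(78,78)=(78*31+78)%997=502 -> [617, 293, 502]
  L2: h(617,293)=(617*31+293)%997=477 h(502,502)=(502*31+502)%997=112 -> [477, 112]
  L3: h(477,112)=(477*31+112)%997=941 -> [941]
  root=941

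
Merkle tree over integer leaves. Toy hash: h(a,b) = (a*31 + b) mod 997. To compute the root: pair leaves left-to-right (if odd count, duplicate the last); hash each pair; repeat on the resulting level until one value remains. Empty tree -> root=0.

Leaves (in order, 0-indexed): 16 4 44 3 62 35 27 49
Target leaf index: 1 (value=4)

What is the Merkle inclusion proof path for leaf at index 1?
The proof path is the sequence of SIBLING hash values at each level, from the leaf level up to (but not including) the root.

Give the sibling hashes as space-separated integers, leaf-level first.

L0 (leaves): [16, 4, 44, 3, 62, 35, 27, 49], target index=1
L1: h(16,4)=(16*31+4)%997=500 [pair 0] h(44,3)=(44*31+3)%997=370 [pair 1] h(62,35)=(62*31+35)%997=960 [pair 2] h(27,49)=(27*31+49)%997=886 [pair 3] -> [500, 370, 960, 886]
  Sibling for proof at L0: 16
L2: h(500,370)=(500*31+370)%997=915 [pair 0] h(960,886)=(960*31+886)%997=736 [pair 1] -> [915, 736]
  Sibling for proof at L1: 370
L3: h(915,736)=(915*31+736)%997=188 [pair 0] -> [188]
  Sibling for proof at L2: 736
Root: 188
Proof path (sibling hashes from leaf to root): [16, 370, 736]

Answer: 16 370 736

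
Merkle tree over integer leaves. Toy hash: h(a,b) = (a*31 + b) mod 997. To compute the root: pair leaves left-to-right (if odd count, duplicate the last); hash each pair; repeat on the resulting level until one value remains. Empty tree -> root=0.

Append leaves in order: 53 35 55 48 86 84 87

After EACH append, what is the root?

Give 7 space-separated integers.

After append 53 (leaves=[53]):
  L0: [53]
  root=53
After append 35 (leaves=[53, 35]):
  L0: [53, 35]
  L1: h(53,35)=(53*31+35)%997=681 -> [681]
  root=681
After append 55 (leaves=[53, 35, 55]):
  L0: [53, 35, 55]
  L1: h(53,35)=(53*31+35)%997=681 h(55,55)=(55*31+55)%997=763 -> [681, 763]
  L2: h(681,763)=(681*31+763)%997=937 -> [937]
  root=937
After append 48 (leaves=[53, 35, 55, 48]):
  L0: [53, 35, 55, 48]
  L1: h(53,35)=(53*31+35)%997=681 h(55,48)=(55*31+48)%997=756 -> [681, 756]
  L2: h(681,756)=(681*31+756)%997=930 -> [930]
  root=930
After append 86 (leaves=[53, 35, 55, 48, 86]):
  L0: [53, 35, 55, 48, 86]
  L1: h(53,35)=(53*31+35)%997=681 h(55,48)=(55*31+48)%997=756 h(86,86)=(86*31+86)%997=758 -> [681, 756, 758]
  L2: h(681,756)=(681*31+756)%997=930 h(758,758)=(758*31+758)%997=328 -> [930, 328]
  L3: h(930,328)=(930*31+328)%997=245 -> [245]
  root=245
After append 84 (leaves=[53, 35, 55, 48, 86, 84]):
  L0: [53, 35, 55, 48, 86, 84]
  L1: h(53,35)=(53*31+35)%997=681 h(55,48)=(55*31+48)%997=756 h(86,84)=(86*31+84)%997=756 -> [681, 756, 756]
  L2: h(681,756)=(681*31+756)%997=930 h(756,756)=(756*31+756)%997=264 -> [930, 264]
  L3: h(930,264)=(930*31+264)%997=181 -> [181]
  root=181
After append 87 (leaves=[53, 35, 55, 48, 86, 84, 87]):
  L0: [53, 35, 55, 48, 86, 84, 87]
  L1: h(53,35)=(53*31+35)%997=681 h(55,48)=(55*31+48)%997=756 h(86,84)=(86*31+84)%997=756 h(87,87)=(87*31+87)%997=790 -> [681, 756, 756, 790]
  L2: h(681,756)=(681*31+756)%997=930 h(756,790)=(756*31+790)%997=298 -> [930, 298]
  L3: h(930,298)=(930*31+298)%997=215 -> [215]
  root=215

Answer: 53 681 937 930 245 181 215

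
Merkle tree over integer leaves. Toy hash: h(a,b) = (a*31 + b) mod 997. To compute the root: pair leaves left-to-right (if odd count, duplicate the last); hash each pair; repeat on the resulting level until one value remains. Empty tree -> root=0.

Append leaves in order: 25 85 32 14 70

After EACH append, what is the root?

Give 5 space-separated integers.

After append 25 (leaves=[25]):
  L0: [25]
  root=25
After append 85 (leaves=[25, 85]):
  L0: [25, 85]
  L1: h(25,85)=(25*31+85)%997=860 -> [860]
  root=860
After append 32 (leaves=[25, 85, 32]):
  L0: [25, 85, 32]
  L1: h(25,85)=(25*31+85)%997=860 h(32,32)=(32*31+32)%997=27 -> [860, 27]
  L2: h(860,27)=(860*31+27)%997=765 -> [765]
  root=765
After append 14 (leaves=[25, 85, 32, 14]):
  L0: [25, 85, 32, 14]
  L1: h(25,85)=(25*31+85)%997=860 h(32,14)=(32*31+14)%997=9 -> [860, 9]
  L2: h(860,9)=(860*31+9)%997=747 -> [747]
  root=747
After append 70 (leaves=[25, 85, 32, 14, 70]):
  L0: [25, 85, 32, 14, 70]
  L1: h(25,85)=(25*31+85)%997=860 h(32,14)=(32*31+14)%997=9 h(70,70)=(70*31+70)%997=246 -> [860, 9, 246]
  L2: h(860,9)=(860*31+9)%997=747 h(246,246)=(246*31+246)%997=893 -> [747, 893]
  L3: h(747,893)=(747*31+893)%997=122 -> [122]
  root=122

Answer: 25 860 765 747 122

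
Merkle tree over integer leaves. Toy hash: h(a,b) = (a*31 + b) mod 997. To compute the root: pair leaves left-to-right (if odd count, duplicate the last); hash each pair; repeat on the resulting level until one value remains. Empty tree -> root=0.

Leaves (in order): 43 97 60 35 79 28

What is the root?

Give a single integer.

L0: [43, 97, 60, 35, 79, 28]
L1: h(43,97)=(43*31+97)%997=433 h(60,35)=(60*31+35)%997=898 h(79,28)=(79*31+28)%997=483 -> [433, 898, 483]
L2: h(433,898)=(433*31+898)%997=363 h(483,483)=(483*31+483)%997=501 -> [363, 501]
L3: h(363,501)=(363*31+501)%997=787 -> [787]

Answer: 787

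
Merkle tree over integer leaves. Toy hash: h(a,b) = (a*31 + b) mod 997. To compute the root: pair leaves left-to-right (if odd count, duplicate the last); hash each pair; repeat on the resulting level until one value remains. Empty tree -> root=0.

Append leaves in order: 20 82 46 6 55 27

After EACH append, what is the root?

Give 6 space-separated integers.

Answer: 20 702 303 263 665 766

Derivation:
After append 20 (leaves=[20]):
  L0: [20]
  root=20
After append 82 (leaves=[20, 82]):
  L0: [20, 82]
  L1: h(20,82)=(20*31+82)%997=702 -> [702]
  root=702
After append 46 (leaves=[20, 82, 46]):
  L0: [20, 82, 46]
  L1: h(20,82)=(20*31+82)%997=702 h(46,46)=(46*31+46)%997=475 -> [702, 475]
  L2: h(702,475)=(702*31+475)%997=303 -> [303]
  root=303
After append 6 (leaves=[20, 82, 46, 6]):
  L0: [20, 82, 46, 6]
  L1: h(20,82)=(20*31+82)%997=702 h(46,6)=(46*31+6)%997=435 -> [702, 435]
  L2: h(702,435)=(702*31+435)%997=263 -> [263]
  root=263
After append 55 (leaves=[20, 82, 46, 6, 55]):
  L0: [20, 82, 46, 6, 55]
  L1: h(20,82)=(20*31+82)%997=702 h(46,6)=(46*31+6)%997=435 h(55,55)=(55*31+55)%997=763 -> [702, 435, 763]
  L2: h(702,435)=(702*31+435)%997=263 h(763,763)=(763*31+763)%997=488 -> [263, 488]
  L3: h(263,488)=(263*31+488)%997=665 -> [665]
  root=665
After append 27 (leaves=[20, 82, 46, 6, 55, 27]):
  L0: [20, 82, 46, 6, 55, 27]
  L1: h(20,82)=(20*31+82)%997=702 h(46,6)=(46*31+6)%997=435 h(55,27)=(55*31+27)%997=735 -> [702, 435, 735]
  L2: h(702,435)=(702*31+435)%997=263 h(735,735)=(735*31+735)%997=589 -> [263, 589]
  L3: h(263,589)=(263*31+589)%997=766 -> [766]
  root=766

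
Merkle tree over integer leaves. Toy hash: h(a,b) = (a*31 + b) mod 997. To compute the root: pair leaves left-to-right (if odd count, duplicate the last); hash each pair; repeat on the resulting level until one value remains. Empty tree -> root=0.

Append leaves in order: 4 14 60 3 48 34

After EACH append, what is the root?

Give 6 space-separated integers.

After append 4 (leaves=[4]):
  L0: [4]
  root=4
After append 14 (leaves=[4, 14]):
  L0: [4, 14]
  L1: h(4,14)=(4*31+14)%997=138 -> [138]
  root=138
After append 60 (leaves=[4, 14, 60]):
  L0: [4, 14, 60]
  L1: h(4,14)=(4*31+14)%997=138 h(60,60)=(60*31+60)%997=923 -> [138, 923]
  L2: h(138,923)=(138*31+923)%997=216 -> [216]
  root=216
After append 3 (leaves=[4, 14, 60, 3]):
  L0: [4, 14, 60, 3]
  L1: h(4,14)=(4*31+14)%997=138 h(60,3)=(60*31+3)%997=866 -> [138, 866]
  L2: h(138,866)=(138*31+866)%997=159 -> [159]
  root=159
After append 48 (leaves=[4, 14, 60, 3, 48]):
  L0: [4, 14, 60, 3, 48]
  L1: h(4,14)=(4*31+14)%997=138 h(60,3)=(60*31+3)%997=866 h(48,48)=(48*31+48)%997=539 -> [138, 866, 539]
  L2: h(138,866)=(138*31+866)%997=159 h(539,539)=(539*31+539)%997=299 -> [159, 299]
  L3: h(159,299)=(159*31+299)%997=243 -> [243]
  root=243
After append 34 (leaves=[4, 14, 60, 3, 48, 34]):
  L0: [4, 14, 60, 3, 48, 34]
  L1: h(4,14)=(4*31+14)%997=138 h(60,3)=(60*31+3)%997=866 h(48,34)=(48*31+34)%997=525 -> [138, 866, 525]
  L2: h(138,866)=(138*31+866)%997=159 h(525,525)=(525*31+525)%997=848 -> [159, 848]
  L3: h(159,848)=(159*31+848)%997=792 -> [792]
  root=792

Answer: 4 138 216 159 243 792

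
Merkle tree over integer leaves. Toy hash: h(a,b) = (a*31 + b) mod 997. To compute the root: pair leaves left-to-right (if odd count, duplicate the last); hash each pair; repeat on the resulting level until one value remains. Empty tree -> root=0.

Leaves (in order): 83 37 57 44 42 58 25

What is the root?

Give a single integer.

Answer: 156

Derivation:
L0: [83, 37, 57, 44, 42, 58, 25]
L1: h(83,37)=(83*31+37)%997=616 h(57,44)=(57*31+44)%997=814 h(42,58)=(42*31+58)%997=363 h(25,25)=(25*31+25)%997=800 -> [616, 814, 363, 800]
L2: h(616,814)=(616*31+814)%997=967 h(363,800)=(363*31+800)%997=89 -> [967, 89]
L3: h(967,89)=(967*31+89)%997=156 -> [156]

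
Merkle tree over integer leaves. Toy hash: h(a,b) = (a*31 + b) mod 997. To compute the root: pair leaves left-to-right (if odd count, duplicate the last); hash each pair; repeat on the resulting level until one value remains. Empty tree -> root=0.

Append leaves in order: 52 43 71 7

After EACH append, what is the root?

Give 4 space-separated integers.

After append 52 (leaves=[52]):
  L0: [52]
  root=52
After append 43 (leaves=[52, 43]):
  L0: [52, 43]
  L1: h(52,43)=(52*31+43)%997=658 -> [658]
  root=658
After append 71 (leaves=[52, 43, 71]):
  L0: [52, 43, 71]
  L1: h(52,43)=(52*31+43)%997=658 h(71,71)=(71*31+71)%997=278 -> [658, 278]
  L2: h(658,278)=(658*31+278)%997=736 -> [736]
  root=736
After append 7 (leaves=[52, 43, 71, 7]):
  L0: [52, 43, 71, 7]
  L1: h(52,43)=(52*31+43)%997=658 h(71,7)=(71*31+7)%997=214 -> [658, 214]
  L2: h(658,214)=(658*31+214)%997=672 -> [672]
  root=672

Answer: 52 658 736 672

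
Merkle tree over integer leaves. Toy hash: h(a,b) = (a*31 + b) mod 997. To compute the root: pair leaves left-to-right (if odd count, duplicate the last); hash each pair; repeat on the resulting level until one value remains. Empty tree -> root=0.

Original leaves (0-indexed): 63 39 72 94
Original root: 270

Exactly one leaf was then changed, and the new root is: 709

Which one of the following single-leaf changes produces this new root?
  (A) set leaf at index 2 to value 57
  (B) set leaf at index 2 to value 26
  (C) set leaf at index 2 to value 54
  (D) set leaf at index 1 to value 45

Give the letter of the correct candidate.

Answer: C

Derivation:
Original leaves: [63, 39, 72, 94]
Target new root: 709
Try each candidate change and compute the resulting root:
Candidate A: set leaf[2] = 57 -> leaves = [63, 39, 57, 94]
  L0: [63, 39, 57, 94]
  L1: h(63,39)=(63*31+39)%997=995 h(57,94)=(57*31+94)%997=864 -> [995, 864]
  L2: h(995,864)=(995*31+864)%997=802 -> [802]
  root = 802 != target 709
Candidate B: set leaf[2] = 26 -> leaves = [63, 39, 26, 94]
  L0: [63, 39, 26, 94]
  L1: h(63,39)=(63*31+39)%997=995 h(26,94)=(26*31+94)%997=900 -> [995, 900]
  L2: h(995,900)=(995*31+900)%997=838 -> [838]
  root = 838 != target 709
Candidate C: set leaf[2] = 54 -> leaves = [63, 39, 54, 94]
  L0: [63, 39, 54, 94]
  L1: h(63,39)=(63*31+39)%997=995 h(54,94)=(54*31+94)%997=771 -> [995, 771]
  L2: h(995,771)=(995*31+771)%997=709 -> [709]
  root = 709 == target 709  ** MATCH **
Candidate D: set leaf[1] = 45 -> leaves = [63, 45, 72, 94]
  L0: [63, 45, 72, 94]
  L1: h(63,45)=(63*31+45)%997=4 h(72,94)=(72*31+94)%997=332 -> [4, 332]
  L2: h(4,332)=(4*31+332)%997=456 -> [456]
  root = 456 != target 709
Candidate C produces the target root.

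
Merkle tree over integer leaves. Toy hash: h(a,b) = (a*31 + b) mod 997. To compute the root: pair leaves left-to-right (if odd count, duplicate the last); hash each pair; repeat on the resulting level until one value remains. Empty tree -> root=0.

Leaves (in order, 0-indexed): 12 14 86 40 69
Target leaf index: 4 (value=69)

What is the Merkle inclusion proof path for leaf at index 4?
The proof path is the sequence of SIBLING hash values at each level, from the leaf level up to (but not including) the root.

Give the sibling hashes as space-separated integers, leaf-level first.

Answer: 69 214 714

Derivation:
L0 (leaves): [12, 14, 86, 40, 69], target index=4
L1: h(12,14)=(12*31+14)%997=386 [pair 0] h(86,40)=(86*31+40)%997=712 [pair 1] h(69,69)=(69*31+69)%997=214 [pair 2] -> [386, 712, 214]
  Sibling for proof at L0: 69
L2: h(386,712)=(386*31+712)%997=714 [pair 0] h(214,214)=(214*31+214)%997=866 [pair 1] -> [714, 866]
  Sibling for proof at L1: 214
L3: h(714,866)=(714*31+866)%997=69 [pair 0] -> [69]
  Sibling for proof at L2: 714
Root: 69
Proof path (sibling hashes from leaf to root): [69, 214, 714]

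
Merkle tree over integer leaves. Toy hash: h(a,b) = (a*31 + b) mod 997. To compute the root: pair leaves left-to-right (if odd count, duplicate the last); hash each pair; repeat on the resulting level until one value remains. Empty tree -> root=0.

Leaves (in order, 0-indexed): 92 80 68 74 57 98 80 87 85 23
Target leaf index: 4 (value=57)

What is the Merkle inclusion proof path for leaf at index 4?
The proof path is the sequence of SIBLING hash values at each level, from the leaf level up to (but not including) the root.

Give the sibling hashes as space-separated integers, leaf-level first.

Answer: 98 573 353 979

Derivation:
L0 (leaves): [92, 80, 68, 74, 57, 98, 80, 87, 85, 23], target index=4
L1: h(92,80)=(92*31+80)%997=938 [pair 0] h(68,74)=(68*31+74)%997=188 [pair 1] h(57,98)=(57*31+98)%997=868 [pair 2] h(80,87)=(80*31+87)%997=573 [pair 3] h(85,23)=(85*31+23)%997=664 [pair 4] -> [938, 188, 868, 573, 664]
  Sibling for proof at L0: 98
L2: h(938,188)=(938*31+188)%997=353 [pair 0] h(868,573)=(868*31+573)%997=562 [pair 1] h(664,664)=(664*31+664)%997=311 [pair 2] -> [353, 562, 311]
  Sibling for proof at L1: 573
L3: h(353,562)=(353*31+562)%997=538 [pair 0] h(311,311)=(311*31+311)%997=979 [pair 1] -> [538, 979]
  Sibling for proof at L2: 353
L4: h(538,979)=(538*31+979)%997=708 [pair 0] -> [708]
  Sibling for proof at L3: 979
Root: 708
Proof path (sibling hashes from leaf to root): [98, 573, 353, 979]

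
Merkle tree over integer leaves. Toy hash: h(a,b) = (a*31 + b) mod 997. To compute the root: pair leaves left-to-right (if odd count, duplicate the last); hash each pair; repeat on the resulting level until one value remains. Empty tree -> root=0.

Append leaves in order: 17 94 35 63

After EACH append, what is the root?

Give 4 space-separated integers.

After append 17 (leaves=[17]):
  L0: [17]
  root=17
After append 94 (leaves=[17, 94]):
  L0: [17, 94]
  L1: h(17,94)=(17*31+94)%997=621 -> [621]
  root=621
After append 35 (leaves=[17, 94, 35]):
  L0: [17, 94, 35]
  L1: h(17,94)=(17*31+94)%997=621 h(35,35)=(35*31+35)%997=123 -> [621, 123]
  L2: h(621,123)=(621*31+123)%997=431 -> [431]
  root=431
After append 63 (leaves=[17, 94, 35, 63]):
  L0: [17, 94, 35, 63]
  L1: h(17,94)=(17*31+94)%997=621 h(35,63)=(35*31+63)%997=151 -> [621, 151]
  L2: h(621,151)=(621*31+151)%997=459 -> [459]
  root=459

Answer: 17 621 431 459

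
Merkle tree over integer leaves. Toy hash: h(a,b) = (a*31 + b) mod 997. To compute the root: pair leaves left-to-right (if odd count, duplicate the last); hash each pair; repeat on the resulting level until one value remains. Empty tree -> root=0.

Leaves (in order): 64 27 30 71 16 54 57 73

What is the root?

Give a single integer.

Answer: 456

Derivation:
L0: [64, 27, 30, 71, 16, 54, 57, 73]
L1: h(64,27)=(64*31+27)%997=17 h(30,71)=(30*31+71)%997=4 h(16,54)=(16*31+54)%997=550 h(57,73)=(57*31+73)%997=843 -> [17, 4, 550, 843]
L2: h(17,4)=(17*31+4)%997=531 h(550,843)=(550*31+843)%997=944 -> [531, 944]
L3: h(531,944)=(531*31+944)%997=456 -> [456]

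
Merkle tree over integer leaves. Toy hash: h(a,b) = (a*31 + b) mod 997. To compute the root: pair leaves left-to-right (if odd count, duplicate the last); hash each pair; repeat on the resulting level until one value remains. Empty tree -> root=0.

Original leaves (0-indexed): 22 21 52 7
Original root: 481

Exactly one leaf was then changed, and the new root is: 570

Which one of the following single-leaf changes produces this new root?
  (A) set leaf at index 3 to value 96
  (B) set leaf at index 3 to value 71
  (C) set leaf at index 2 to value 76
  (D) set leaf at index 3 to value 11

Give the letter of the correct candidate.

Original leaves: [22, 21, 52, 7]
Target new root: 570
Try each candidate change and compute the resulting root:
Candidate A: set leaf[3] = 96 -> leaves = [22, 21, 52, 96]
  L0: [22, 21, 52, 96]
  L1: h(22,21)=(22*31+21)%997=703 h(52,96)=(52*31+96)%997=711 -> [703, 711]
  L2: h(703,711)=(703*31+711)%997=570 -> [570]
  root = 570 == target 570  ** MATCH **
Candidate B: set leaf[3] = 71 -> leaves = [22, 21, 52, 71]
  L0: [22, 21, 52, 71]
  L1: h(22,21)=(22*31+21)%997=703 h(52,71)=(52*31+71)%997=686 -> [703, 686]
  L2: h(703,686)=(703*31+686)%997=545 -> [545]
  root = 545 != target 570
Candidate C: set leaf[2] = 76 -> leaves = [22, 21, 76, 7]
  L0: [22, 21, 76, 7]
  L1: h(22,21)=(22*31+21)%997=703 h(76,7)=(76*31+7)%997=369 -> [703, 369]
  L2: h(703,369)=(703*31+369)%997=228 -> [228]
  root = 228 != target 570
Candidate D: set leaf[3] = 11 -> leaves = [22, 21, 52, 11]
  L0: [22, 21, 52, 11]
  L1: h(22,21)=(22*31+21)%997=703 h(52,11)=(52*31+11)%997=626 -> [703, 626]
  L2: h(703,626)=(703*31+626)%997=485 -> [485]
  root = 485 != target 570
Candidate A produces the target root.

Answer: A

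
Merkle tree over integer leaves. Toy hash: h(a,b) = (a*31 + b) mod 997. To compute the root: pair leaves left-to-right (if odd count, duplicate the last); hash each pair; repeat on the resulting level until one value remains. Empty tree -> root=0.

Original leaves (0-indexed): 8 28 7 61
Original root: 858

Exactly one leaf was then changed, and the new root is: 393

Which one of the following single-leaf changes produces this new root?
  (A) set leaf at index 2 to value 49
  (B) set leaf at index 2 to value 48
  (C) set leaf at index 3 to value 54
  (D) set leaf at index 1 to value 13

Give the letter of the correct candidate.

Original leaves: [8, 28, 7, 61]
Target new root: 393
Try each candidate change and compute the resulting root:
Candidate A: set leaf[2] = 49 -> leaves = [8, 28, 49, 61]
  L0: [8, 28, 49, 61]
  L1: h(8,28)=(8*31+28)%997=276 h(49,61)=(49*31+61)%997=583 -> [276, 583]
  L2: h(276,583)=(276*31+583)%997=166 -> [166]
  root = 166 != target 393
Candidate B: set leaf[2] = 48 -> leaves = [8, 28, 48, 61]
  L0: [8, 28, 48, 61]
  L1: h(8,28)=(8*31+28)%997=276 h(48,61)=(48*31+61)%997=552 -> [276, 552]
  L2: h(276,552)=(276*31+552)%997=135 -> [135]
  root = 135 != target 393
Candidate C: set leaf[3] = 54 -> leaves = [8, 28, 7, 54]
  L0: [8, 28, 7, 54]
  L1: h(8,28)=(8*31+28)%997=276 h(7,54)=(7*31+54)%997=271 -> [276, 271]
  L2: h(276,271)=(276*31+271)%997=851 -> [851]
  root = 851 != target 393
Candidate D: set leaf[1] = 13 -> leaves = [8, 13, 7, 61]
  L0: [8, 13, 7, 61]
  L1: h(8,13)=(8*31+13)%997=261 h(7,61)=(7*31+61)%997=278 -> [261, 278]
  L2: h(261,278)=(261*31+278)%997=393 -> [393]
  root = 393 == target 393  ** MATCH **
Candidate D produces the target root.

Answer: D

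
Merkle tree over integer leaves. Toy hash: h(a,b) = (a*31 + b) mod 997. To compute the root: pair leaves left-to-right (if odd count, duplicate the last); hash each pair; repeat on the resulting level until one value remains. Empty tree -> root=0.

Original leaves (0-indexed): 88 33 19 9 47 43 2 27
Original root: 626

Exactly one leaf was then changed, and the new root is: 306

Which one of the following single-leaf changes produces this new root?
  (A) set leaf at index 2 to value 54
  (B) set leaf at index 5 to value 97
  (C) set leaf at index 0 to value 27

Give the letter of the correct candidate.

Original leaves: [88, 33, 19, 9, 47, 43, 2, 27]
Target new root: 306
Try each candidate change and compute the resulting root:
Candidate A: set leaf[2] = 54 -> leaves = [88, 33, 54, 9, 47, 43, 2, 27]
  L0: [88, 33, 54, 9, 47, 43, 2, 27]
  L1: h(88,33)=(88*31+33)%997=767 h(54,9)=(54*31+9)%997=686 h(47,43)=(47*31+43)%997=503 h(2,27)=(2*31+27)%997=89 -> [767, 686, 503, 89]
  L2: h(767,686)=(767*31+686)%997=535 h(503,89)=(503*31+89)%997=727 -> [535, 727]
  L3: h(535,727)=(535*31+727)%997=363 -> [363]
  root = 363 != target 306
Candidate B: set leaf[5] = 97 -> leaves = [88, 33, 19, 9, 47, 97, 2, 27]
  L0: [88, 33, 19, 9, 47, 97, 2, 27]
  L1: h(88,33)=(88*31+33)%997=767 h(19,9)=(19*31+9)%997=598 h(47,97)=(47*31+97)%997=557 h(2,27)=(2*31+27)%997=89 -> [767, 598, 557, 89]
  L2: h(767,598)=(767*31+598)%997=447 h(557,89)=(557*31+89)%997=407 -> [447, 407]
  L3: h(447,407)=(447*31+407)%997=306 -> [306]
  root = 306 == target 306  ** MATCH **
Candidate C: set leaf[0] = 27 -> leaves = [27, 33, 19, 9, 47, 43, 2, 27]
  L0: [27, 33, 19, 9, 47, 43, 2, 27]
  L1: h(27,33)=(27*31+33)%997=870 h(19,9)=(19*31+9)%997=598 h(47,43)=(47*31+43)%997=503 h(2,27)=(2*31+27)%997=89 -> [870, 598, 503, 89]
  L2: h(870,598)=(870*31+598)%997=649 h(503,89)=(503*31+89)%997=727 -> [649, 727]
  L3: h(649,727)=(649*31+727)%997=906 -> [906]
  root = 906 != target 306
Candidate B produces the target root.

Answer: B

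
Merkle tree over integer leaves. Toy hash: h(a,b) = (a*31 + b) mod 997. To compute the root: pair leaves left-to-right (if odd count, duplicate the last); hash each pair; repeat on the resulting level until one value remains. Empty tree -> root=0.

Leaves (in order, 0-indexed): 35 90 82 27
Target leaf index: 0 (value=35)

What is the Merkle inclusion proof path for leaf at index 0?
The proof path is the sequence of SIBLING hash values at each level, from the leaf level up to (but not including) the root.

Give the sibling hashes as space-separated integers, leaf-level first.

L0 (leaves): [35, 90, 82, 27], target index=0
L1: h(35,90)=(35*31+90)%997=178 [pair 0] h(82,27)=(82*31+27)%997=575 [pair 1] -> [178, 575]
  Sibling for proof at L0: 90
L2: h(178,575)=(178*31+575)%997=111 [pair 0] -> [111]
  Sibling for proof at L1: 575
Root: 111
Proof path (sibling hashes from leaf to root): [90, 575]

Answer: 90 575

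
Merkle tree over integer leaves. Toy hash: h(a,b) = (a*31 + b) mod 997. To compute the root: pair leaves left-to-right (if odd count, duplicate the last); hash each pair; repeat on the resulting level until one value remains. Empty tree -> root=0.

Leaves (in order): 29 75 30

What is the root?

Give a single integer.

Answer: 247

Derivation:
L0: [29, 75, 30]
L1: h(29,75)=(29*31+75)%997=974 h(30,30)=(30*31+30)%997=960 -> [974, 960]
L2: h(974,960)=(974*31+960)%997=247 -> [247]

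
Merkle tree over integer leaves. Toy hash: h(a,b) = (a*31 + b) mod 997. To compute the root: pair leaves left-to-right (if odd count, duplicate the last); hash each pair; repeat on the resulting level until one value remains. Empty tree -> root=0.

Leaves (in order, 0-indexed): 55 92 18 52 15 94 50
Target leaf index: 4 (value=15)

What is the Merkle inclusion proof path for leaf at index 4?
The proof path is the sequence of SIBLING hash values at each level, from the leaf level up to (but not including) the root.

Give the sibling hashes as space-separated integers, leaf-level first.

L0 (leaves): [55, 92, 18, 52, 15, 94, 50], target index=4
L1: h(55,92)=(55*31+92)%997=800 [pair 0] h(18,52)=(18*31+52)%997=610 [pair 1] h(15,94)=(15*31+94)%997=559 [pair 2] h(50,50)=(50*31+50)%997=603 [pair 3] -> [800, 610, 559, 603]
  Sibling for proof at L0: 94
L2: h(800,610)=(800*31+610)%997=485 [pair 0] h(559,603)=(559*31+603)%997=983 [pair 1] -> [485, 983]
  Sibling for proof at L1: 603
L3: h(485,983)=(485*31+983)%997=66 [pair 0] -> [66]
  Sibling for proof at L2: 485
Root: 66
Proof path (sibling hashes from leaf to root): [94, 603, 485]

Answer: 94 603 485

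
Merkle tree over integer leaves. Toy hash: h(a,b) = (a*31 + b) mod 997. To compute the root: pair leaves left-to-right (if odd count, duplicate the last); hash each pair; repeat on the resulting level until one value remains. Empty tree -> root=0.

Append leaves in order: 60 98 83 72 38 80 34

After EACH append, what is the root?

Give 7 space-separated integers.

After append 60 (leaves=[60]):
  L0: [60]
  root=60
After append 98 (leaves=[60, 98]):
  L0: [60, 98]
  L1: h(60,98)=(60*31+98)%997=961 -> [961]
  root=961
After append 83 (leaves=[60, 98, 83]):
  L0: [60, 98, 83]
  L1: h(60,98)=(60*31+98)%997=961 h(83,83)=(83*31+83)%997=662 -> [961, 662]
  L2: h(961,662)=(961*31+662)%997=543 -> [543]
  root=543
After append 72 (leaves=[60, 98, 83, 72]):
  L0: [60, 98, 83, 72]
  L1: h(60,98)=(60*31+98)%997=961 h(83,72)=(83*31+72)%997=651 -> [961, 651]
  L2: h(961,651)=(961*31+651)%997=532 -> [532]
  root=532
After append 38 (leaves=[60, 98, 83, 72, 38]):
  L0: [60, 98, 83, 72, 38]
  L1: h(60,98)=(60*31+98)%997=961 h(83,72)=(83*31+72)%997=651 h(38,38)=(38*31+38)%997=219 -> [961, 651, 219]
  L2: h(961,651)=(961*31+651)%997=532 h(219,219)=(219*31+219)%997=29 -> [532, 29]
  L3: h(532,29)=(532*31+29)%997=569 -> [569]
  root=569
After append 80 (leaves=[60, 98, 83, 72, 38, 80]):
  L0: [60, 98, 83, 72, 38, 80]
  L1: h(60,98)=(60*31+98)%997=961 h(83,72)=(83*31+72)%997=651 h(38,80)=(38*31+80)%997=261 -> [961, 651, 261]
  L2: h(961,651)=(961*31+651)%997=532 h(261,261)=(261*31+261)%997=376 -> [532, 376]
  L3: h(532,376)=(532*31+376)%997=916 -> [916]
  root=916
After append 34 (leaves=[60, 98, 83, 72, 38, 80, 34]):
  L0: [60, 98, 83, 72, 38, 80, 34]
  L1: h(60,98)=(60*31+98)%997=961 h(83,72)=(83*31+72)%997=651 h(38,80)=(38*31+80)%997=261 h(34,34)=(34*31+34)%997=91 -> [961, 651, 261, 91]
  L2: h(961,651)=(961*31+651)%997=532 h(261,91)=(261*31+91)%997=206 -> [532, 206]
  L3: h(532,206)=(532*31+206)%997=746 -> [746]
  root=746

Answer: 60 961 543 532 569 916 746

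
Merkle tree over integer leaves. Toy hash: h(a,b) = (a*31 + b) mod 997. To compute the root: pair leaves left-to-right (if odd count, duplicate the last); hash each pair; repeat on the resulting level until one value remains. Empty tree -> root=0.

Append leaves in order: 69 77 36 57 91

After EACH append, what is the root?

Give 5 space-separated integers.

Answer: 69 222 58 79 918

Derivation:
After append 69 (leaves=[69]):
  L0: [69]
  root=69
After append 77 (leaves=[69, 77]):
  L0: [69, 77]
  L1: h(69,77)=(69*31+77)%997=222 -> [222]
  root=222
After append 36 (leaves=[69, 77, 36]):
  L0: [69, 77, 36]
  L1: h(69,77)=(69*31+77)%997=222 h(36,36)=(36*31+36)%997=155 -> [222, 155]
  L2: h(222,155)=(222*31+155)%997=58 -> [58]
  root=58
After append 57 (leaves=[69, 77, 36, 57]):
  L0: [69, 77, 36, 57]
  L1: h(69,77)=(69*31+77)%997=222 h(36,57)=(36*31+57)%997=176 -> [222, 176]
  L2: h(222,176)=(222*31+176)%997=79 -> [79]
  root=79
After append 91 (leaves=[69, 77, 36, 57, 91]):
  L0: [69, 77, 36, 57, 91]
  L1: h(69,77)=(69*31+77)%997=222 h(36,57)=(36*31+57)%997=176 h(91,91)=(91*31+91)%997=918 -> [222, 176, 918]
  L2: h(222,176)=(222*31+176)%997=79 h(918,918)=(918*31+918)%997=463 -> [79, 463]
  L3: h(79,463)=(79*31+463)%997=918 -> [918]
  root=918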